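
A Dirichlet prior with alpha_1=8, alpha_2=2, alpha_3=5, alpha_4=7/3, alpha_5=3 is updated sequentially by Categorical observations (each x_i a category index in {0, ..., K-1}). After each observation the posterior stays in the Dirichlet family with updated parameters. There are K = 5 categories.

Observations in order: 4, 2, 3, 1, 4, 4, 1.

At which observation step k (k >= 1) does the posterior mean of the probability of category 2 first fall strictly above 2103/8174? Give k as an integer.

k = 2

obs 1: x=4 → posterior Dirichlet(8, 2, 5, 7/3, 4)
obs 2: x=2 → posterior Dirichlet(8, 2, 6, 7/3, 4)
obs 3: x=3 → posterior Dirichlet(8, 2, 6, 10/3, 4)
obs 4: x=1 → posterior Dirichlet(8, 3, 6, 10/3, 4)
obs 5: x=4 → posterior Dirichlet(8, 3, 6, 10/3, 5)
obs 6: x=4 → posterior Dirichlet(8, 3, 6, 10/3, 6)
obs 7: x=1 → posterior Dirichlet(8, 4, 6, 10/3, 6)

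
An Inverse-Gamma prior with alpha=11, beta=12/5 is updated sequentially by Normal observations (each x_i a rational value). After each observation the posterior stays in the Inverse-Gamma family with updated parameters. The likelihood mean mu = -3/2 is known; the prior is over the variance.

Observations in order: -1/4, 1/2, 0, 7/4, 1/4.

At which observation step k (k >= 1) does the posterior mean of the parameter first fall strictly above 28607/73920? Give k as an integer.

k = 2

obs 1: x=-1/4 → posterior Inverse-Gamma(23/2, 509/160)
obs 2: x=1/2 → posterior Inverse-Gamma(12, 829/160)
obs 3: x=0 → posterior Inverse-Gamma(25/2, 1009/160)
obs 4: x=7/4 → posterior Inverse-Gamma(13, 927/80)
obs 5: x=1/4 → posterior Inverse-Gamma(27/2, 2099/160)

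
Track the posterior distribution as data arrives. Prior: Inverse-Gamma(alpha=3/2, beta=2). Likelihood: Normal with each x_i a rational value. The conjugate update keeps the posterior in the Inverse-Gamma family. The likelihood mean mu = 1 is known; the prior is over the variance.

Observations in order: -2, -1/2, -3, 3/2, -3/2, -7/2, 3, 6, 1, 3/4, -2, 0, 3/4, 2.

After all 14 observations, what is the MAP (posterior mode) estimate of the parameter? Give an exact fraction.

obs 1: x=-2 → posterior Inverse-Gamma(2, 13/2)
obs 2: x=-1/2 → posterior Inverse-Gamma(5/2, 61/8)
obs 3: x=-3 → posterior Inverse-Gamma(3, 125/8)
obs 4: x=3/2 → posterior Inverse-Gamma(7/2, 63/4)
obs 5: x=-3/2 → posterior Inverse-Gamma(4, 151/8)
obs 6: x=-7/2 → posterior Inverse-Gamma(9/2, 29)
obs 7: x=3 → posterior Inverse-Gamma(5, 31)
obs 8: x=6 → posterior Inverse-Gamma(11/2, 87/2)
obs 9: x=1 → posterior Inverse-Gamma(6, 87/2)
obs 10: x=3/4 → posterior Inverse-Gamma(13/2, 1393/32)
obs 11: x=-2 → posterior Inverse-Gamma(7, 1537/32)
obs 12: x=0 → posterior Inverse-Gamma(15/2, 1553/32)
obs 13: x=3/4 → posterior Inverse-Gamma(8, 777/16)
obs 14: x=2 → posterior Inverse-Gamma(17/2, 785/16)

785/152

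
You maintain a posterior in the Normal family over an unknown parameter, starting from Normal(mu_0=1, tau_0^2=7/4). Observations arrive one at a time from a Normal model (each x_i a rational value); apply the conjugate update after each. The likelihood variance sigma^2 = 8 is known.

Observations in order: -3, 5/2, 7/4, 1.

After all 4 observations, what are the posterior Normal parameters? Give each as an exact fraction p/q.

obs 1: x=-3 → posterior Normal(11/39, 56/39)
obs 2: x=5/2 → posterior Normal(57/92, 28/23)
obs 3: x=7/4 → posterior Normal(163/212, 56/53)
obs 4: x=1 → posterior Normal(191/240, 14/15)

mu_0=191/240, tau_0^2=14/15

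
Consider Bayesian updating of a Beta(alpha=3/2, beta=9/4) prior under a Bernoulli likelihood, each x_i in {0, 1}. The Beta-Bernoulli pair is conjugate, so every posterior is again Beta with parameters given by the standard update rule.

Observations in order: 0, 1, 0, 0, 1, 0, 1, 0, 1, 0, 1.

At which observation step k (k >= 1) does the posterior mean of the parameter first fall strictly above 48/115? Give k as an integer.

obs 1: x=0 → posterior Beta(3/2, 13/4)
obs 2: x=1 → posterior Beta(5/2, 13/4)
obs 3: x=0 → posterior Beta(5/2, 17/4)
obs 4: x=0 → posterior Beta(5/2, 21/4)
obs 5: x=1 → posterior Beta(7/2, 21/4)
obs 6: x=0 → posterior Beta(7/2, 25/4)
obs 7: x=1 → posterior Beta(9/2, 25/4)
obs 8: x=0 → posterior Beta(9/2, 29/4)
obs 9: x=1 → posterior Beta(11/2, 29/4)
obs 10: x=0 → posterior Beta(11/2, 33/4)
obs 11: x=1 → posterior Beta(13/2, 33/4)

k = 2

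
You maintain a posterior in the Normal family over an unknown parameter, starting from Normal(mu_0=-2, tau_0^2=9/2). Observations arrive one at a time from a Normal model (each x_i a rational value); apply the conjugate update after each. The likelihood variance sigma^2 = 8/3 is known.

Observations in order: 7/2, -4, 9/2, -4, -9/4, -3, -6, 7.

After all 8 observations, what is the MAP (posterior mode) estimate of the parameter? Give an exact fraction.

-587/928

obs 1: x=7/2 → posterior Normal(125/86, 72/43)
obs 2: x=-4 → posterior Normal(-13/20, 36/35)
obs 3: x=9/2 → posterior Normal(76/97, 72/97)
obs 4: x=-4 → posterior Normal(-8/31, 18/31)
obs 5: x=-9/4 → posterior Normal(-371/604, 72/151)
obs 6: x=-3 → posterior Normal(-695/712, 36/89)
obs 7: x=-6 → posterior Normal(-1343/820, 72/205)
obs 8: x=7 → posterior Normal(-587/928, 9/29)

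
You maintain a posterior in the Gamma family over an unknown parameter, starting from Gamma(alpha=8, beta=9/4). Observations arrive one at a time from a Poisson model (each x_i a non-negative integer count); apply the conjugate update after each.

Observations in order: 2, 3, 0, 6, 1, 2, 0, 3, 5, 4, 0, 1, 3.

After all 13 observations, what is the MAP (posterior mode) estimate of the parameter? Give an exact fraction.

148/61

obs 1: x=2 → posterior Gamma(10, 13/4)
obs 2: x=3 → posterior Gamma(13, 17/4)
obs 3: x=0 → posterior Gamma(13, 21/4)
obs 4: x=6 → posterior Gamma(19, 25/4)
obs 5: x=1 → posterior Gamma(20, 29/4)
obs 6: x=2 → posterior Gamma(22, 33/4)
obs 7: x=0 → posterior Gamma(22, 37/4)
obs 8: x=3 → posterior Gamma(25, 41/4)
obs 9: x=5 → posterior Gamma(30, 45/4)
obs 10: x=4 → posterior Gamma(34, 49/4)
obs 11: x=0 → posterior Gamma(34, 53/4)
obs 12: x=1 → posterior Gamma(35, 57/4)
obs 13: x=3 → posterior Gamma(38, 61/4)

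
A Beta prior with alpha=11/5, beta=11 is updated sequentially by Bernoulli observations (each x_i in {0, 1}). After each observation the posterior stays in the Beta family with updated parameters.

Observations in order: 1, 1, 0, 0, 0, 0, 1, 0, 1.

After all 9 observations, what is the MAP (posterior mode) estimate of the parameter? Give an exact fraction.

26/101

obs 1: x=1 → posterior Beta(16/5, 11)
obs 2: x=1 → posterior Beta(21/5, 11)
obs 3: x=0 → posterior Beta(21/5, 12)
obs 4: x=0 → posterior Beta(21/5, 13)
obs 5: x=0 → posterior Beta(21/5, 14)
obs 6: x=0 → posterior Beta(21/5, 15)
obs 7: x=1 → posterior Beta(26/5, 15)
obs 8: x=0 → posterior Beta(26/5, 16)
obs 9: x=1 → posterior Beta(31/5, 16)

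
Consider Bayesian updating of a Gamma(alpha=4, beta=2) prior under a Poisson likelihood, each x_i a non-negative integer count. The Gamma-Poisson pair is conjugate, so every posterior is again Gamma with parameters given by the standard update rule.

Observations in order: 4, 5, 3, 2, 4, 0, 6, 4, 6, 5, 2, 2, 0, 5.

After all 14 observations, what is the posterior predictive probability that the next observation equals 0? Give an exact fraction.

obs 1: x=4 → posterior Gamma(8, 3)
obs 2: x=5 → posterior Gamma(13, 4)
obs 3: x=3 → posterior Gamma(16, 5)
obs 4: x=2 → posterior Gamma(18, 6)
obs 5: x=4 → posterior Gamma(22, 7)
obs 6: x=0 → posterior Gamma(22, 8)
obs 7: x=6 → posterior Gamma(28, 9)
obs 8: x=4 → posterior Gamma(32, 10)
obs 9: x=6 → posterior Gamma(38, 11)
obs 10: x=5 → posterior Gamma(43, 12)
obs 11: x=2 → posterior Gamma(45, 13)
obs 12: x=2 → posterior Gamma(47, 14)
obs 13: x=0 → posterior Gamma(47, 15)
obs 14: x=5 → posterior Gamma(52, 16)

411376139330301510538742295639337626245683966408394965837152256/9623740671590430512036973218231244061509899995368999956333424961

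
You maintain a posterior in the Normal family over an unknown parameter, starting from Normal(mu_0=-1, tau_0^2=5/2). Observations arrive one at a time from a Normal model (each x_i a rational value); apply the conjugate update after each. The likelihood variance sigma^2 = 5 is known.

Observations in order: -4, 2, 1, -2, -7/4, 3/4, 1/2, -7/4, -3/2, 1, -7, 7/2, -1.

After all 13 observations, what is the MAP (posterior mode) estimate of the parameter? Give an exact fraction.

obs 1: x=-4 → posterior Normal(-2, 5/3)
obs 2: x=2 → posterior Normal(-1, 5/4)
obs 3: x=1 → posterior Normal(-3/5, 1)
obs 4: x=-2 → posterior Normal(-5/6, 5/6)
obs 5: x=-7/4 → posterior Normal(-27/28, 5/7)
obs 6: x=3/4 → posterior Normal(-3/4, 5/8)
obs 7: x=1/2 → posterior Normal(-11/18, 5/9)
obs 8: x=-7/4 → posterior Normal(-29/40, 1/2)
obs 9: x=-3/2 → posterior Normal(-35/44, 5/11)
obs 10: x=1 → posterior Normal(-31/48, 5/12)
obs 11: x=-7 → posterior Normal(-59/52, 5/13)
obs 12: x=7/2 → posterior Normal(-45/56, 5/14)
obs 13: x=-1 → posterior Normal(-49/60, 1/3)

-49/60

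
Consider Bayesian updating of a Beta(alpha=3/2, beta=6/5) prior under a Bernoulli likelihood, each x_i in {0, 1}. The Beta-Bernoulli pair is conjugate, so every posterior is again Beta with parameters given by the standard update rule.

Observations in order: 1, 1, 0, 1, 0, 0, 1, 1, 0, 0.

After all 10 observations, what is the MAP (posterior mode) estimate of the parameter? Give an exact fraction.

obs 1: x=1 → posterior Beta(5/2, 6/5)
obs 2: x=1 → posterior Beta(7/2, 6/5)
obs 3: x=0 → posterior Beta(7/2, 11/5)
obs 4: x=1 → posterior Beta(9/2, 11/5)
obs 5: x=0 → posterior Beta(9/2, 16/5)
obs 6: x=0 → posterior Beta(9/2, 21/5)
obs 7: x=1 → posterior Beta(11/2, 21/5)
obs 8: x=1 → posterior Beta(13/2, 21/5)
obs 9: x=0 → posterior Beta(13/2, 26/5)
obs 10: x=0 → posterior Beta(13/2, 31/5)

55/107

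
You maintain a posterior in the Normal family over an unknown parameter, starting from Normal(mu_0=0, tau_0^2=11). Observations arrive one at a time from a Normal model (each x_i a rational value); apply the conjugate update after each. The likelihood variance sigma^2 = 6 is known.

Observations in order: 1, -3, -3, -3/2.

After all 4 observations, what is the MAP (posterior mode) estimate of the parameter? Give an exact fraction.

obs 1: x=1 → posterior Normal(11/17, 66/17)
obs 2: x=-3 → posterior Normal(-11/14, 33/14)
obs 3: x=-3 → posterior Normal(-55/39, 22/13)
obs 4: x=-3/2 → posterior Normal(-143/100, 33/25)

-143/100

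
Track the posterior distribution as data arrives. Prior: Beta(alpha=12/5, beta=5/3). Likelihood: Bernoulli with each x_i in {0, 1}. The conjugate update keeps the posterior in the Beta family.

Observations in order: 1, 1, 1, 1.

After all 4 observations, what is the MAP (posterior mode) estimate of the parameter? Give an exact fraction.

obs 1: x=1 → posterior Beta(17/5, 5/3)
obs 2: x=1 → posterior Beta(22/5, 5/3)
obs 3: x=1 → posterior Beta(27/5, 5/3)
obs 4: x=1 → posterior Beta(32/5, 5/3)

81/91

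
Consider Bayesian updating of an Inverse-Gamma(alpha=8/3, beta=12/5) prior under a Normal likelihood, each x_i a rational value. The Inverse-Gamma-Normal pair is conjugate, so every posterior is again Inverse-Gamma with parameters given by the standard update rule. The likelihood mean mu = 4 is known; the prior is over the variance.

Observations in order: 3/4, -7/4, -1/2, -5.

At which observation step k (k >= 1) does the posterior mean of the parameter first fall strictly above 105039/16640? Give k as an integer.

k = 2

obs 1: x=3/4 → posterior Inverse-Gamma(19/6, 1229/160)
obs 2: x=-7/4 → posterior Inverse-Gamma(11/3, 1937/80)
obs 3: x=-1/2 → posterior Inverse-Gamma(25/6, 2747/80)
obs 4: x=-5 → posterior Inverse-Gamma(14/3, 5987/80)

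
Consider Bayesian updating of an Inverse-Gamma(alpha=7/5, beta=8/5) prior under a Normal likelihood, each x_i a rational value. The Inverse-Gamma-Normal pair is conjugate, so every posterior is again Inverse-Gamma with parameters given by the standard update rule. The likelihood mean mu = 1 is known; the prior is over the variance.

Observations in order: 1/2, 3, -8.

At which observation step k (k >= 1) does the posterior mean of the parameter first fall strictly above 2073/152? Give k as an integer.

k = 3

obs 1: x=1/2 → posterior Inverse-Gamma(19/10, 69/40)
obs 2: x=3 → posterior Inverse-Gamma(12/5, 149/40)
obs 3: x=-8 → posterior Inverse-Gamma(29/10, 1769/40)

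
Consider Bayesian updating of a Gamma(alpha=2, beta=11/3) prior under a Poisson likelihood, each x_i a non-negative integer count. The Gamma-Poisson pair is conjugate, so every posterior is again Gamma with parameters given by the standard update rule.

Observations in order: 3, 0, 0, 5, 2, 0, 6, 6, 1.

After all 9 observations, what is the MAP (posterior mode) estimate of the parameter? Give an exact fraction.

36/19

obs 1: x=3 → posterior Gamma(5, 14/3)
obs 2: x=0 → posterior Gamma(5, 17/3)
obs 3: x=0 → posterior Gamma(5, 20/3)
obs 4: x=5 → posterior Gamma(10, 23/3)
obs 5: x=2 → posterior Gamma(12, 26/3)
obs 6: x=0 → posterior Gamma(12, 29/3)
obs 7: x=6 → posterior Gamma(18, 32/3)
obs 8: x=6 → posterior Gamma(24, 35/3)
obs 9: x=1 → posterior Gamma(25, 38/3)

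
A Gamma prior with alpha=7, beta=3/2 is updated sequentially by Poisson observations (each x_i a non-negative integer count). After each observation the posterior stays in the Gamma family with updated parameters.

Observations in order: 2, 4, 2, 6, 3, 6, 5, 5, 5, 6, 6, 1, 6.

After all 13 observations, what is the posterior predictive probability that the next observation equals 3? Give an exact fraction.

1435647662949536122799224869902783298215052140354604483022821662715377302775359541031001148827604480/8341295116763783101242214530037512645920899177987598203537434247253767513206111213488516390334626911

obs 1: x=2 → posterior Gamma(9, 5/2)
obs 2: x=4 → posterior Gamma(13, 7/2)
obs 3: x=2 → posterior Gamma(15, 9/2)
obs 4: x=6 → posterior Gamma(21, 11/2)
obs 5: x=3 → posterior Gamma(24, 13/2)
obs 6: x=6 → posterior Gamma(30, 15/2)
obs 7: x=5 → posterior Gamma(35, 17/2)
obs 8: x=5 → posterior Gamma(40, 19/2)
obs 9: x=5 → posterior Gamma(45, 21/2)
obs 10: x=6 → posterior Gamma(51, 23/2)
obs 11: x=6 → posterior Gamma(57, 25/2)
obs 12: x=1 → posterior Gamma(58, 27/2)
obs 13: x=6 → posterior Gamma(64, 29/2)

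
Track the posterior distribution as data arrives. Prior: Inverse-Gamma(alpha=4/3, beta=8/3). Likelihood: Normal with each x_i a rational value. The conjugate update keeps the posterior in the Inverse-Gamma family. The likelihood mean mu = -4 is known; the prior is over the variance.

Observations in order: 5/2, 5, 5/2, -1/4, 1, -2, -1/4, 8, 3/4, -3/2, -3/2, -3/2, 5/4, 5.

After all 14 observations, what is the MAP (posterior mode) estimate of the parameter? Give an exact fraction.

obs 1: x=5/2 → posterior Inverse-Gamma(11/6, 571/24)
obs 2: x=5 → posterior Inverse-Gamma(7/3, 1543/24)
obs 3: x=5/2 → posterior Inverse-Gamma(17/6, 1025/12)
obs 4: x=-1/4 → posterior Inverse-Gamma(10/3, 8875/96)
obs 5: x=1 → posterior Inverse-Gamma(23/6, 10075/96)
obs 6: x=-2 → posterior Inverse-Gamma(13/3, 10267/96)
obs 7: x=-1/4 → posterior Inverse-Gamma(29/6, 5471/48)
obs 8: x=8 → posterior Inverse-Gamma(16/3, 8927/48)
obs 9: x=3/4 → posterior Inverse-Gamma(35/6, 18937/96)
obs 10: x=-3/2 → posterior Inverse-Gamma(19/3, 19237/96)
obs 11: x=-3/2 → posterior Inverse-Gamma(41/6, 19537/96)
obs 12: x=-3/2 → posterior Inverse-Gamma(22/3, 19837/96)
obs 13: x=5/4 → posterior Inverse-Gamma(47/6, 2645/12)
obs 14: x=5 → posterior Inverse-Gamma(25/3, 3131/12)

3131/112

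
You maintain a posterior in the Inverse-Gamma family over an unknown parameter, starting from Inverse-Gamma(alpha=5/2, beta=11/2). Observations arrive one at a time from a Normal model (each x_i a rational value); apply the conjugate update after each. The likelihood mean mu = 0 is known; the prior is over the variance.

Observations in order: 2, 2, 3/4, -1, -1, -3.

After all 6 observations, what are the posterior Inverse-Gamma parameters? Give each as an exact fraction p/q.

alpha=11/2, beta=489/32

obs 1: x=2 → posterior Inverse-Gamma(3, 15/2)
obs 2: x=2 → posterior Inverse-Gamma(7/2, 19/2)
obs 3: x=3/4 → posterior Inverse-Gamma(4, 313/32)
obs 4: x=-1 → posterior Inverse-Gamma(9/2, 329/32)
obs 5: x=-1 → posterior Inverse-Gamma(5, 345/32)
obs 6: x=-3 → posterior Inverse-Gamma(11/2, 489/32)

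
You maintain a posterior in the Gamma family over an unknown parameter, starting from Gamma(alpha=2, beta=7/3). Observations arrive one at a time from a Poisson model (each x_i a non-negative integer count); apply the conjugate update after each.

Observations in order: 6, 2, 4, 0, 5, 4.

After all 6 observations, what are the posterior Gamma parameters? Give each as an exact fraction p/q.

alpha=23, beta=25/3

obs 1: x=6 → posterior Gamma(8, 10/3)
obs 2: x=2 → posterior Gamma(10, 13/3)
obs 3: x=4 → posterior Gamma(14, 16/3)
obs 4: x=0 → posterior Gamma(14, 19/3)
obs 5: x=5 → posterior Gamma(19, 22/3)
obs 6: x=4 → posterior Gamma(23, 25/3)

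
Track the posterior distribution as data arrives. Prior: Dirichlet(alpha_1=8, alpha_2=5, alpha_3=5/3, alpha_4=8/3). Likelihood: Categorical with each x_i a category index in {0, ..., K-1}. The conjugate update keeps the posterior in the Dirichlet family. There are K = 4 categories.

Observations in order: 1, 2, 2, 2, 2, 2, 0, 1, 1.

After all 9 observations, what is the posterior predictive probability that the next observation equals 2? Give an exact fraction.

obs 1: x=1 → posterior Dirichlet(8, 6, 5/3, 8/3)
obs 2: x=2 → posterior Dirichlet(8, 6, 8/3, 8/3)
obs 3: x=2 → posterior Dirichlet(8, 6, 11/3, 8/3)
obs 4: x=2 → posterior Dirichlet(8, 6, 14/3, 8/3)
obs 5: x=2 → posterior Dirichlet(8, 6, 17/3, 8/3)
obs 6: x=2 → posterior Dirichlet(8, 6, 20/3, 8/3)
obs 7: x=0 → posterior Dirichlet(9, 6, 20/3, 8/3)
obs 8: x=1 → posterior Dirichlet(9, 7, 20/3, 8/3)
obs 9: x=1 → posterior Dirichlet(9, 8, 20/3, 8/3)

20/79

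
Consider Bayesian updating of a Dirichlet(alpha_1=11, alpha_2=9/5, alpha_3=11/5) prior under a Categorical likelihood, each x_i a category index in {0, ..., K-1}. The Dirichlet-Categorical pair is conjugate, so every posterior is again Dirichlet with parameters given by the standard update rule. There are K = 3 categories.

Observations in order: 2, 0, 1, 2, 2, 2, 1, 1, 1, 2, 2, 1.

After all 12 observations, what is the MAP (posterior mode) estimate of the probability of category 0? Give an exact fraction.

obs 1: x=2 → posterior Dirichlet(11, 9/5, 16/5)
obs 2: x=0 → posterior Dirichlet(12, 9/5, 16/5)
obs 3: x=1 → posterior Dirichlet(12, 14/5, 16/5)
obs 4: x=2 → posterior Dirichlet(12, 14/5, 21/5)
obs 5: x=2 → posterior Dirichlet(12, 14/5, 26/5)
obs 6: x=2 → posterior Dirichlet(12, 14/5, 31/5)
obs 7: x=1 → posterior Dirichlet(12, 19/5, 31/5)
obs 8: x=1 → posterior Dirichlet(12, 24/5, 31/5)
obs 9: x=1 → posterior Dirichlet(12, 29/5, 31/5)
obs 10: x=2 → posterior Dirichlet(12, 29/5, 36/5)
obs 11: x=2 → posterior Dirichlet(12, 29/5, 41/5)
obs 12: x=1 → posterior Dirichlet(12, 34/5, 41/5)

11/24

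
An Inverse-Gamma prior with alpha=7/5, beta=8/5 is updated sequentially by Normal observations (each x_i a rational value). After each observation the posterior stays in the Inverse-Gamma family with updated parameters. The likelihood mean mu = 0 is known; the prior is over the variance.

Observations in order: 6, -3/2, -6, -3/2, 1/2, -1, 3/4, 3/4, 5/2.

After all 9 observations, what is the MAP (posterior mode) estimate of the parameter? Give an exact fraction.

obs 1: x=6 → posterior Inverse-Gamma(19/10, 98/5)
obs 2: x=-3/2 → posterior Inverse-Gamma(12/5, 829/40)
obs 3: x=-6 → posterior Inverse-Gamma(29/10, 1549/40)
obs 4: x=-3/2 → posterior Inverse-Gamma(17/5, 797/20)
obs 5: x=1/2 → posterior Inverse-Gamma(39/10, 1599/40)
obs 6: x=-1 → posterior Inverse-Gamma(22/5, 1619/40)
obs 7: x=3/4 → posterior Inverse-Gamma(49/10, 6521/160)
obs 8: x=3/4 → posterior Inverse-Gamma(27/5, 3283/80)
obs 9: x=5/2 → posterior Inverse-Gamma(59/10, 3533/80)

3533/552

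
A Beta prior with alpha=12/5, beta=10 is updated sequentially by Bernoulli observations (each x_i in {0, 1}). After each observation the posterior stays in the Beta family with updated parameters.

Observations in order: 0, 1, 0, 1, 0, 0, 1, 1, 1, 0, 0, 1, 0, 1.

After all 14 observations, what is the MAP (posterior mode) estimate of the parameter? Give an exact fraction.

obs 1: x=0 → posterior Beta(12/5, 11)
obs 2: x=1 → posterior Beta(17/5, 11)
obs 3: x=0 → posterior Beta(17/5, 12)
obs 4: x=1 → posterior Beta(22/5, 12)
obs 5: x=0 → posterior Beta(22/5, 13)
obs 6: x=0 → posterior Beta(22/5, 14)
obs 7: x=1 → posterior Beta(27/5, 14)
obs 8: x=1 → posterior Beta(32/5, 14)
obs 9: x=1 → posterior Beta(37/5, 14)
obs 10: x=0 → posterior Beta(37/5, 15)
obs 11: x=0 → posterior Beta(37/5, 16)
obs 12: x=1 → posterior Beta(42/5, 16)
obs 13: x=0 → posterior Beta(42/5, 17)
obs 14: x=1 → posterior Beta(47/5, 17)

21/61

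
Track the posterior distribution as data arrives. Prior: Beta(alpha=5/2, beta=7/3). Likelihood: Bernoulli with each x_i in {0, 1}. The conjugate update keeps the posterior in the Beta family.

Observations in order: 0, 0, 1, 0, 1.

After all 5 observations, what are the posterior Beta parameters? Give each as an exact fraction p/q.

obs 1: x=0 → posterior Beta(5/2, 10/3)
obs 2: x=0 → posterior Beta(5/2, 13/3)
obs 3: x=1 → posterior Beta(7/2, 13/3)
obs 4: x=0 → posterior Beta(7/2, 16/3)
obs 5: x=1 → posterior Beta(9/2, 16/3)

alpha=9/2, beta=16/3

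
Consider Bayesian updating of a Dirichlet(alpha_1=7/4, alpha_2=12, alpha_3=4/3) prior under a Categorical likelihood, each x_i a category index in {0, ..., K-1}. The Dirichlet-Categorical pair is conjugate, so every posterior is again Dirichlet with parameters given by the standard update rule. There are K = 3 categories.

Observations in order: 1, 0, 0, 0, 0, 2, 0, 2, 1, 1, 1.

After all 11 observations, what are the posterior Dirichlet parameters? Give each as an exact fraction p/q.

alpha_1=27/4, alpha_2=16, alpha_3=10/3

obs 1: x=1 → posterior Dirichlet(7/4, 13, 4/3)
obs 2: x=0 → posterior Dirichlet(11/4, 13, 4/3)
obs 3: x=0 → posterior Dirichlet(15/4, 13, 4/3)
obs 4: x=0 → posterior Dirichlet(19/4, 13, 4/3)
obs 5: x=0 → posterior Dirichlet(23/4, 13, 4/3)
obs 6: x=2 → posterior Dirichlet(23/4, 13, 7/3)
obs 7: x=0 → posterior Dirichlet(27/4, 13, 7/3)
obs 8: x=2 → posterior Dirichlet(27/4, 13, 10/3)
obs 9: x=1 → posterior Dirichlet(27/4, 14, 10/3)
obs 10: x=1 → posterior Dirichlet(27/4, 15, 10/3)
obs 11: x=1 → posterior Dirichlet(27/4, 16, 10/3)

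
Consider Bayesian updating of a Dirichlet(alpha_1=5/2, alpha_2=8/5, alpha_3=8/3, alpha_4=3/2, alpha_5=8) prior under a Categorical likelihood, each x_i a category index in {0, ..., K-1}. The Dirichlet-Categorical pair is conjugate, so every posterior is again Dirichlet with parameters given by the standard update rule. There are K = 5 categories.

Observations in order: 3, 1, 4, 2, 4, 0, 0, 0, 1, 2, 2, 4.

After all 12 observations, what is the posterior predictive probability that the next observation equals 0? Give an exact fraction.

165/848

obs 1: x=3 → posterior Dirichlet(5/2, 8/5, 8/3, 5/2, 8)
obs 2: x=1 → posterior Dirichlet(5/2, 13/5, 8/3, 5/2, 8)
obs 3: x=4 → posterior Dirichlet(5/2, 13/5, 8/3, 5/2, 9)
obs 4: x=2 → posterior Dirichlet(5/2, 13/5, 11/3, 5/2, 9)
obs 5: x=4 → posterior Dirichlet(5/2, 13/5, 11/3, 5/2, 10)
obs 6: x=0 → posterior Dirichlet(7/2, 13/5, 11/3, 5/2, 10)
obs 7: x=0 → posterior Dirichlet(9/2, 13/5, 11/3, 5/2, 10)
obs 8: x=0 → posterior Dirichlet(11/2, 13/5, 11/3, 5/2, 10)
obs 9: x=1 → posterior Dirichlet(11/2, 18/5, 11/3, 5/2, 10)
obs 10: x=2 → posterior Dirichlet(11/2, 18/5, 14/3, 5/2, 10)
obs 11: x=2 → posterior Dirichlet(11/2, 18/5, 17/3, 5/2, 10)
obs 12: x=4 → posterior Dirichlet(11/2, 18/5, 17/3, 5/2, 11)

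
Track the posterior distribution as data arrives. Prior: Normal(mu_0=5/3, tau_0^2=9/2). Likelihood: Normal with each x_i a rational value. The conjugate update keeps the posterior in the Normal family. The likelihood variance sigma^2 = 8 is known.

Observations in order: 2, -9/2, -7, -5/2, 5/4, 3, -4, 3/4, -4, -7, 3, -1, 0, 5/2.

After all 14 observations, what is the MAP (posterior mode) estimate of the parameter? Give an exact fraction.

-785/852

obs 1: x=2 → posterior Normal(134/75, 72/25)
obs 2: x=-9/2 → posterior Normal(25/204, 36/17)
obs 3: x=-7 → posterior Normal(-353/258, 72/43)
obs 4: x=-5/2 → posterior Normal(-61/39, 18/13)
obs 5: x=5/4 → posterior Normal(-841/732, 72/61)
obs 6: x=3 → posterior Normal(-517/840, 36/35)
obs 7: x=-4 → posterior Normal(-949/948, 72/79)
obs 8: x=3/4 → posterior Normal(-217/264, 9/11)
obs 9: x=-4 → posterior Normal(-325/291, 72/97)
obs 10: x=-7 → posterior Normal(-257/159, 36/53)
obs 11: x=3 → posterior Normal(-433/345, 72/115)
obs 12: x=-1 → posterior Normal(-115/93, 18/31)
obs 13: x=0 → posterior Normal(-460/399, 72/133)
obs 14: x=5/2 → posterior Normal(-785/852, 36/71)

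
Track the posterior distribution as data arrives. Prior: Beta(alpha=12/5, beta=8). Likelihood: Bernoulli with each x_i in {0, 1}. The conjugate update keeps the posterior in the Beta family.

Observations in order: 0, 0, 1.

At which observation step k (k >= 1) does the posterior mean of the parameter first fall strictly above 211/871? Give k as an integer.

obs 1: x=0 → posterior Beta(12/5, 9)
obs 2: x=0 → posterior Beta(12/5, 10)
obs 3: x=1 → posterior Beta(17/5, 10)

k = 3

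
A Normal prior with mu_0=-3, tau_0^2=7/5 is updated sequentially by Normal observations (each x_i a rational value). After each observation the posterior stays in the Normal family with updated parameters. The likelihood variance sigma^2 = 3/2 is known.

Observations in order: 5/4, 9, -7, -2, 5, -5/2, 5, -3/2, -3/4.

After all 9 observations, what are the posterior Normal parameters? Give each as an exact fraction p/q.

obs 1: x=5/4 → posterior Normal(-55/58, 21/29)
obs 2: x=9 → posterior Normal(197/86, 21/43)
obs 3: x=-7 → posterior Normal(1/114, 7/19)
obs 4: x=-2 → posterior Normal(-55/142, 21/71)
obs 5: x=5 → posterior Normal(1/2, 21/85)
obs 6: x=-5/2 → posterior Normal(5/66, 7/33)
obs 7: x=5 → posterior Normal(155/226, 21/113)
obs 8: x=-3/2 → posterior Normal(113/254, 21/127)
obs 9: x=-3/4 → posterior Normal(46/141, 7/47)

mu_0=46/141, tau_0^2=7/47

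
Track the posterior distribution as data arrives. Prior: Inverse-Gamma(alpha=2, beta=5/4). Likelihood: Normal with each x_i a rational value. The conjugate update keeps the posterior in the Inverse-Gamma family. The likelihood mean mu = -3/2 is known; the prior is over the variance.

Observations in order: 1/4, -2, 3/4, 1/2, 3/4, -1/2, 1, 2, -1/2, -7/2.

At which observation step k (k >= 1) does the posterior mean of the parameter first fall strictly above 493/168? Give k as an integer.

obs 1: x=1/4 → posterior Inverse-Gamma(5/2, 89/32)
obs 2: x=-2 → posterior Inverse-Gamma(3, 93/32)
obs 3: x=3/4 → posterior Inverse-Gamma(7/2, 87/16)
obs 4: x=1/2 → posterior Inverse-Gamma(4, 119/16)
obs 5: x=3/4 → posterior Inverse-Gamma(9/2, 319/32)
obs 6: x=-1/2 → posterior Inverse-Gamma(5, 335/32)
obs 7: x=1 → posterior Inverse-Gamma(11/2, 435/32)
obs 8: x=2 → posterior Inverse-Gamma(6, 631/32)
obs 9: x=-1/2 → posterior Inverse-Gamma(13/2, 647/32)
obs 10: x=-7/2 → posterior Inverse-Gamma(7, 711/32)

k = 7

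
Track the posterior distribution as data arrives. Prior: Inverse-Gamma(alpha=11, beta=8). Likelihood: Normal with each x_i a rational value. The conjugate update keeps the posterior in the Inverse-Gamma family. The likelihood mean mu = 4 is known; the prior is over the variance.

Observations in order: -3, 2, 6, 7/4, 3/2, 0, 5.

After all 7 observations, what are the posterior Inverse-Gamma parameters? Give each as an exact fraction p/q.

obs 1: x=-3 → posterior Inverse-Gamma(23/2, 65/2)
obs 2: x=2 → posterior Inverse-Gamma(12, 69/2)
obs 3: x=6 → posterior Inverse-Gamma(25/2, 73/2)
obs 4: x=7/4 → posterior Inverse-Gamma(13, 1249/32)
obs 5: x=3/2 → posterior Inverse-Gamma(27/2, 1349/32)
obs 6: x=0 → posterior Inverse-Gamma(14, 1605/32)
obs 7: x=5 → posterior Inverse-Gamma(29/2, 1621/32)

alpha=29/2, beta=1621/32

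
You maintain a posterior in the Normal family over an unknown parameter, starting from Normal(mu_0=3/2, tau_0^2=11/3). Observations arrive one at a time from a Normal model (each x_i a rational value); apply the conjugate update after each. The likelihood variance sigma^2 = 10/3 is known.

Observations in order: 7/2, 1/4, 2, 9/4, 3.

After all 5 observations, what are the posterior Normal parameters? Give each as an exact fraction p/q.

mu_0=136/65, tau_0^2=22/39

obs 1: x=7/2 → posterior Normal(107/42, 110/63)
obs 2: x=1/4 → posterior Normal(225/128, 55/48)
obs 3: x=2 → posterior Normal(313/172, 110/129)
obs 4: x=9/4 → posterior Normal(103/54, 55/81)
obs 5: x=3 → posterior Normal(136/65, 22/39)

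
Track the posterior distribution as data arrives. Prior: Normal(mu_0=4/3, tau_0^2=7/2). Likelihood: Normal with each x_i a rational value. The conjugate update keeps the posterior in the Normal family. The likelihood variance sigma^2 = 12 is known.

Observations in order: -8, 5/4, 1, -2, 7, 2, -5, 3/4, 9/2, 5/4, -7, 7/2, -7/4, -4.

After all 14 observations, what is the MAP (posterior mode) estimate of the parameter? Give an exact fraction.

obs 1: x=-8 → posterior Normal(-24/31, 84/31)
obs 2: x=5/4 → posterior Normal(-61/152, 42/19)
obs 3: x=1 → posterior Normal(-11/60, 28/15)
obs 4: x=-2 → posterior Normal(-89/208, 21/13)
obs 5: x=7 → posterior Normal(107/236, 84/59)
obs 6: x=2 → posterior Normal(163/264, 14/11)
obs 7: x=-5 → posterior Normal(23/292, 84/73)
obs 8: x=3/4 → posterior Normal(11/80, 21/20)
obs 9: x=9/2 → posterior Normal(85/174, 28/29)
obs 10: x=5/4 → posterior Normal(205/376, 42/47)
obs 11: x=-7 → posterior Normal(9/404, 84/101)
obs 12: x=7/2 → posterior Normal(107/432, 7/9)
obs 13: x=-7/4 → posterior Normal(29/230, 84/115)
obs 14: x=-4 → posterior Normal(-27/244, 42/61)

-27/244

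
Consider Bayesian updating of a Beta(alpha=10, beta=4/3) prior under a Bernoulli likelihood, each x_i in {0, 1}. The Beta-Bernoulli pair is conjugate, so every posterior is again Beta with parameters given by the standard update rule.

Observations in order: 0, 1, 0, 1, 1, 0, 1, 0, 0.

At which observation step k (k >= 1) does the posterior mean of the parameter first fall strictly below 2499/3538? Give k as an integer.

obs 1: x=0 → posterior Beta(10, 7/3)
obs 2: x=1 → posterior Beta(11, 7/3)
obs 3: x=0 → posterior Beta(11, 10/3)
obs 4: x=1 → posterior Beta(12, 10/3)
obs 5: x=1 → posterior Beta(13, 10/3)
obs 6: x=0 → posterior Beta(13, 13/3)
obs 7: x=1 → posterior Beta(14, 13/3)
obs 8: x=0 → posterior Beta(14, 16/3)
obs 9: x=0 → posterior Beta(14, 19/3)

k = 9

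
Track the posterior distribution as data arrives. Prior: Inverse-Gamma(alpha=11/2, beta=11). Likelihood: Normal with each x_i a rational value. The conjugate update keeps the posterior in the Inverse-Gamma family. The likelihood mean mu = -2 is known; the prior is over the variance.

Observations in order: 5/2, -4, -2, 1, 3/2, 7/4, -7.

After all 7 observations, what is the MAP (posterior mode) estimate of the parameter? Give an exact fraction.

341/64

obs 1: x=5/2 → posterior Inverse-Gamma(6, 169/8)
obs 2: x=-4 → posterior Inverse-Gamma(13/2, 185/8)
obs 3: x=-2 → posterior Inverse-Gamma(7, 185/8)
obs 4: x=1 → posterior Inverse-Gamma(15/2, 221/8)
obs 5: x=3/2 → posterior Inverse-Gamma(8, 135/4)
obs 6: x=7/4 → posterior Inverse-Gamma(17/2, 1305/32)
obs 7: x=-7 → posterior Inverse-Gamma(9, 1705/32)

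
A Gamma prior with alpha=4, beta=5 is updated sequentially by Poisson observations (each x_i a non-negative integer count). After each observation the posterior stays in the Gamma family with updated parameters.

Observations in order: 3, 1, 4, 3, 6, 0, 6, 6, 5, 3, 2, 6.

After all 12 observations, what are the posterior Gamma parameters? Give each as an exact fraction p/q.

obs 1: x=3 → posterior Gamma(7, 6)
obs 2: x=1 → posterior Gamma(8, 7)
obs 3: x=4 → posterior Gamma(12, 8)
obs 4: x=3 → posterior Gamma(15, 9)
obs 5: x=6 → posterior Gamma(21, 10)
obs 6: x=0 → posterior Gamma(21, 11)
obs 7: x=6 → posterior Gamma(27, 12)
obs 8: x=6 → posterior Gamma(33, 13)
obs 9: x=5 → posterior Gamma(38, 14)
obs 10: x=3 → posterior Gamma(41, 15)
obs 11: x=2 → posterior Gamma(43, 16)
obs 12: x=6 → posterior Gamma(49, 17)

alpha=49, beta=17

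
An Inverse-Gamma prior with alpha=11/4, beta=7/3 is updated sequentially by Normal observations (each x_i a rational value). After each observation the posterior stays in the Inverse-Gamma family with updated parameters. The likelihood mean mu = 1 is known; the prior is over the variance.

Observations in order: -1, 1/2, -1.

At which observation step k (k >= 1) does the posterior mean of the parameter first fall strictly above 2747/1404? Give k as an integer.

k = 3

obs 1: x=-1 → posterior Inverse-Gamma(13/4, 13/3)
obs 2: x=1/2 → posterior Inverse-Gamma(15/4, 107/24)
obs 3: x=-1 → posterior Inverse-Gamma(17/4, 155/24)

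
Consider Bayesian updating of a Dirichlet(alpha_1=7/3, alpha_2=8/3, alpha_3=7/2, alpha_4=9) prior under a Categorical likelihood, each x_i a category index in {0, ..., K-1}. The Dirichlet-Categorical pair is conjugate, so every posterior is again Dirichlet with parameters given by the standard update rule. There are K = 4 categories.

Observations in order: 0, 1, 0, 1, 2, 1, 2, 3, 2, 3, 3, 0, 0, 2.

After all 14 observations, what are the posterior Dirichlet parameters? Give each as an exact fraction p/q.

obs 1: x=0 → posterior Dirichlet(10/3, 8/3, 7/2, 9)
obs 2: x=1 → posterior Dirichlet(10/3, 11/3, 7/2, 9)
obs 3: x=0 → posterior Dirichlet(13/3, 11/3, 7/2, 9)
obs 4: x=1 → posterior Dirichlet(13/3, 14/3, 7/2, 9)
obs 5: x=2 → posterior Dirichlet(13/3, 14/3, 9/2, 9)
obs 6: x=1 → posterior Dirichlet(13/3, 17/3, 9/2, 9)
obs 7: x=2 → posterior Dirichlet(13/3, 17/3, 11/2, 9)
obs 8: x=3 → posterior Dirichlet(13/3, 17/3, 11/2, 10)
obs 9: x=2 → posterior Dirichlet(13/3, 17/3, 13/2, 10)
obs 10: x=3 → posterior Dirichlet(13/3, 17/3, 13/2, 11)
obs 11: x=3 → posterior Dirichlet(13/3, 17/3, 13/2, 12)
obs 12: x=0 → posterior Dirichlet(16/3, 17/3, 13/2, 12)
obs 13: x=0 → posterior Dirichlet(19/3, 17/3, 13/2, 12)
obs 14: x=2 → posterior Dirichlet(19/3, 17/3, 15/2, 12)

alpha_1=19/3, alpha_2=17/3, alpha_3=15/2, alpha_4=12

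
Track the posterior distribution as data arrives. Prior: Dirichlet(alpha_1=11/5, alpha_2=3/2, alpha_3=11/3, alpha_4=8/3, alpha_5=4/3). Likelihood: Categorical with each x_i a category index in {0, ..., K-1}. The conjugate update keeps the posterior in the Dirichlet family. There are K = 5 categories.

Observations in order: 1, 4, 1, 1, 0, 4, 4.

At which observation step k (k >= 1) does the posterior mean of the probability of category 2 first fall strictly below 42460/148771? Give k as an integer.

k = 2

obs 1: x=1 → posterior Dirichlet(11/5, 5/2, 11/3, 8/3, 4/3)
obs 2: x=4 → posterior Dirichlet(11/5, 5/2, 11/3, 8/3, 7/3)
obs 3: x=1 → posterior Dirichlet(11/5, 7/2, 11/3, 8/3, 7/3)
obs 4: x=1 → posterior Dirichlet(11/5, 9/2, 11/3, 8/3, 7/3)
obs 5: x=0 → posterior Dirichlet(16/5, 9/2, 11/3, 8/3, 7/3)
obs 6: x=4 → posterior Dirichlet(16/5, 9/2, 11/3, 8/3, 10/3)
obs 7: x=4 → posterior Dirichlet(16/5, 9/2, 11/3, 8/3, 13/3)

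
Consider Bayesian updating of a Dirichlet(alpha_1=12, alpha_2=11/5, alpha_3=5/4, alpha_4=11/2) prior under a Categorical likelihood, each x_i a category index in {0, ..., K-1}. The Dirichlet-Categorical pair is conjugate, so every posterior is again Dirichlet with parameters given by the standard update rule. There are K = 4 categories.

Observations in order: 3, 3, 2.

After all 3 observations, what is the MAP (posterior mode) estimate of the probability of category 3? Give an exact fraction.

obs 1: x=3 → posterior Dirichlet(12, 11/5, 5/4, 13/2)
obs 2: x=3 → posterior Dirichlet(12, 11/5, 5/4, 15/2)
obs 3: x=2 → posterior Dirichlet(12, 11/5, 9/4, 15/2)

130/399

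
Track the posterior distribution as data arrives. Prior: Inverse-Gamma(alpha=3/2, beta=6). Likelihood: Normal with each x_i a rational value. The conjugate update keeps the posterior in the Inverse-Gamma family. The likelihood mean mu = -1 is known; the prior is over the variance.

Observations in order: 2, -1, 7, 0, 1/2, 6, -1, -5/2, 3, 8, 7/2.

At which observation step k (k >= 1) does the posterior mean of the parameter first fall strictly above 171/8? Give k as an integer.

k = 10

obs 1: x=2 → posterior Inverse-Gamma(2, 21/2)
obs 2: x=-1 → posterior Inverse-Gamma(5/2, 21/2)
obs 3: x=7 → posterior Inverse-Gamma(3, 85/2)
obs 4: x=0 → posterior Inverse-Gamma(7/2, 43)
obs 5: x=1/2 → posterior Inverse-Gamma(4, 353/8)
obs 6: x=6 → posterior Inverse-Gamma(9/2, 549/8)
obs 7: x=-1 → posterior Inverse-Gamma(5, 549/8)
obs 8: x=-5/2 → posterior Inverse-Gamma(11/2, 279/4)
obs 9: x=3 → posterior Inverse-Gamma(6, 311/4)
obs 10: x=8 → posterior Inverse-Gamma(13/2, 473/4)
obs 11: x=7/2 → posterior Inverse-Gamma(7, 1027/8)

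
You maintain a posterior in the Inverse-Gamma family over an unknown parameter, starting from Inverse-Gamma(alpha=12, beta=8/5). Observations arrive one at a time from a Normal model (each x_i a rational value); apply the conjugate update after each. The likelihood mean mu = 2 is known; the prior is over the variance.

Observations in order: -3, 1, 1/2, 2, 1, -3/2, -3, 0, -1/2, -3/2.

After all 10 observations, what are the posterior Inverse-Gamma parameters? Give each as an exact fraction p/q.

alpha=17, beta=461/10

obs 1: x=-3 → posterior Inverse-Gamma(25/2, 141/10)
obs 2: x=1 → posterior Inverse-Gamma(13, 73/5)
obs 3: x=1/2 → posterior Inverse-Gamma(27/2, 629/40)
obs 4: x=2 → posterior Inverse-Gamma(14, 629/40)
obs 5: x=1 → posterior Inverse-Gamma(29/2, 649/40)
obs 6: x=-3/2 → posterior Inverse-Gamma(15, 447/20)
obs 7: x=-3 → posterior Inverse-Gamma(31/2, 697/20)
obs 8: x=0 → posterior Inverse-Gamma(16, 737/20)
obs 9: x=-1/2 → posterior Inverse-Gamma(33/2, 1599/40)
obs 10: x=-3/2 → posterior Inverse-Gamma(17, 461/10)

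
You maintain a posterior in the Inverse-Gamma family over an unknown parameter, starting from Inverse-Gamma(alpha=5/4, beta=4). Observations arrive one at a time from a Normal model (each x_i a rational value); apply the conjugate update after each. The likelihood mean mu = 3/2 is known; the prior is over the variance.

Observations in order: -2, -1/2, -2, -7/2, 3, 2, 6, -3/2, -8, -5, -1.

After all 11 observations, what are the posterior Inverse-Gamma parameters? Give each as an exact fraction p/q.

alpha=27/4, beta=116

obs 1: x=-2 → posterior Inverse-Gamma(7/4, 81/8)
obs 2: x=-1/2 → posterior Inverse-Gamma(9/4, 97/8)
obs 3: x=-2 → posterior Inverse-Gamma(11/4, 73/4)
obs 4: x=-7/2 → posterior Inverse-Gamma(13/4, 123/4)
obs 5: x=3 → posterior Inverse-Gamma(15/4, 255/8)
obs 6: x=2 → posterior Inverse-Gamma(17/4, 32)
obs 7: x=6 → posterior Inverse-Gamma(19/4, 337/8)
obs 8: x=-3/2 → posterior Inverse-Gamma(21/4, 373/8)
obs 9: x=-8 → posterior Inverse-Gamma(23/4, 367/4)
obs 10: x=-5 → posterior Inverse-Gamma(25/4, 903/8)
obs 11: x=-1 → posterior Inverse-Gamma(27/4, 116)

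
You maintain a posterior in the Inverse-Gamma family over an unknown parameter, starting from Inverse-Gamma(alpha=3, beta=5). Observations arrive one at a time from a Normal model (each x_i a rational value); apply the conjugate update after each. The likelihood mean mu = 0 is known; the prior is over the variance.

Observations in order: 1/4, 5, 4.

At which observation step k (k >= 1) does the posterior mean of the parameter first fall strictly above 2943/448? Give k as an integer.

obs 1: x=1/4 → posterior Inverse-Gamma(7/2, 161/32)
obs 2: x=5 → posterior Inverse-Gamma(4, 561/32)
obs 3: x=4 → posterior Inverse-Gamma(9/2, 817/32)

k = 3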